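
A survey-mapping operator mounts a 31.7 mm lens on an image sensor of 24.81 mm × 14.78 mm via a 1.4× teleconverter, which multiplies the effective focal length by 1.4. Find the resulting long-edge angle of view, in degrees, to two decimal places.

31.23°

Effective focal length f = 31.7 × 1.4 = 44.38 mm.
α = 2·arctan(24.81 / (2 × 44.38)) = 2·arctan(0.27952) ≈ 31.2332°.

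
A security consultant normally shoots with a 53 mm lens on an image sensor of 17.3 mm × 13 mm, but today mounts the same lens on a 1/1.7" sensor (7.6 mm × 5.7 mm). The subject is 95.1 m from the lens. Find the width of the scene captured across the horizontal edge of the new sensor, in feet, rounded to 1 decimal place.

44.7 ft

The focal length stays 53 mm; the relevant sensor dimension is now w = 7.6 mm. Object distance dₒ = 95.1 m = 95100 mm.
Thin-lens field width W = w·(dₒ − f)/f = 7.6 × (95100 − 53)/53 ≈ 13629.381 mm = 13629.381/304.8 ft = 44.7158 ft.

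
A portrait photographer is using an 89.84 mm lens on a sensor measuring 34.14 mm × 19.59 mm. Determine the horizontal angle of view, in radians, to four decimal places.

Angle of view α = 2·arctan(w/2f) with w = 34.14 mm and f = 89.84 mm.
w/2f = 0.19000; arctan(0.19000) ≈ 0.1878 rad, so α ≈ 0.3755 rad.

0.3755 rad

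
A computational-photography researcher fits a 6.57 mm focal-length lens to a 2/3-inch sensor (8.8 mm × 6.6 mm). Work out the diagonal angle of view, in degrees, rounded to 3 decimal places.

Sensor diagonal = √(8.8² + 6.6²) = √121.0000 ≈ 11.0000 mm.
Angle of view α = 2·arctan(d/2f) with d = 11.0000 mm and f = 6.57 mm.
d/2f = 0.83714; arctan(0.83714) ≈ 39.9340°, so α ≈ 79.8680°.

79.868°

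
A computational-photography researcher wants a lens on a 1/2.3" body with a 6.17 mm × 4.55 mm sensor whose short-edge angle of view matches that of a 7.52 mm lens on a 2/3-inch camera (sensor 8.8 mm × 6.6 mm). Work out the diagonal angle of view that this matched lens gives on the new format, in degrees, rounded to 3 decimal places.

Equal short-edge AOV ⇒ f₂ = f₁ · 4.55/6.6 = 7.52 × 0.68939 ≈ 5.1842 mm.
Sensor diagonal = √(6.17² + 4.55²) = √58.7714 ≈ 7.6663 mm.
Diagonal AOV on the new format = 2·arctan(7.6663 / (2 × 5.1842)) = 2·arctan(0.73938) ≈ 72.9570°.

72.957°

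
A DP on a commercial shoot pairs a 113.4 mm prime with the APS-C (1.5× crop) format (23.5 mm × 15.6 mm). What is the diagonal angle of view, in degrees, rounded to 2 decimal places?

Sensor diagonal = √(23.5² + 15.6²) = √795.6100 ≈ 28.2066 mm.
Angle of view α = 2·arctan(d/2f) with d = 28.2066 mm and f = 113.4 mm.
d/2f = 0.12437; arctan(0.12437) ≈ 7.0893°, so α ≈ 14.1787°.

14.18°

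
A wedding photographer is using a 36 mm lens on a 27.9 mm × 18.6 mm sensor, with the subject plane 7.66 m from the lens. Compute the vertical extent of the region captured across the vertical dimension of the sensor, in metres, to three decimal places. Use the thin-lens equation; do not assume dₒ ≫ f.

3.939 m

dₒ: 7.66 m = 7660 mm.
Similar triangles through the lens centre give W/dₒ = h/dᵢ; with 1/f = 1/dₒ + 1/dᵢ this gives W = h·(dₒ − f)/f.
W = 18.6 mm × (7660 − 36) / 36 = 18.6 × 211.7778 ≈ 3939.067 mm = 3.93907 m.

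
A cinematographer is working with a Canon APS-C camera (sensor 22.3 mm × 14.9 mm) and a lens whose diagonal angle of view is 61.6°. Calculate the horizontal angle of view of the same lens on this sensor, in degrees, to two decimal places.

Sensor diagonal = √(22.3² + 14.9²) = √719.3000 ≈ 26.8198 mm.
From the diagonal AOV: f = 26.8198 / (2·tan(30.8°)) = 26.8198 / 1.19224 ≈ 22.4953 mm.
Horizontal AOV = 2·arctan(22.3 / (2 × 22.4953)) = 2·arctan(0.49566) ≈ 52.7315°.

52.73°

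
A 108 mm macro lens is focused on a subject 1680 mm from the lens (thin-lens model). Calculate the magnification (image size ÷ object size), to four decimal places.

Thin lens: 1/f = 1/dₒ + 1/dᵢ → 1/dᵢ = 1/108 − 1/1680 = 0.0086640 mm⁻¹, so dᵢ ≈ 115.4198 mm.
Magnification m = dᵢ/dₒ = 115.4198/1680 ≈ 0.06870.

0.0687×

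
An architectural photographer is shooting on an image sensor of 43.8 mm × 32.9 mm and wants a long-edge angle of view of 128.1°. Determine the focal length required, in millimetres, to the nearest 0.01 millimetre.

10.66 mm

From α = 2·arctan(w/2f) we get f = w / (2·tan(α/2)).
With w = 43.8 mm and α/2 = 64.05°, tan(α/2) ≈ 2.05485, so f ≈ 43.8 / 4.10971 ≈ 10.6577 mm.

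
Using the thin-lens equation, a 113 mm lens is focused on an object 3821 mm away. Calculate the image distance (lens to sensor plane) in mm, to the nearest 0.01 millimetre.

1/dᵢ = 1/f − 1/dₒ = 1/113 − 1/3821 = 0.0085878 mm⁻¹.
dᵢ = 1/0.0085878 ≈ 116.4436 mm.

116.44 mm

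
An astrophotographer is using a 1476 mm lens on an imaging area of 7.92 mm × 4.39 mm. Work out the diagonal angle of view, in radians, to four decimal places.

Sensor diagonal = √(7.92² + 4.39²) = √81.9985 ≈ 9.0553 mm.
Angle of view α = 2·arctan(d/2f) with d = 9.0553 mm and f = 1476 mm.
d/2f = 0.00307; arctan(0.00307) ≈ 0.0031 rad, so α ≈ 0.0061 rad.

0.0061 rad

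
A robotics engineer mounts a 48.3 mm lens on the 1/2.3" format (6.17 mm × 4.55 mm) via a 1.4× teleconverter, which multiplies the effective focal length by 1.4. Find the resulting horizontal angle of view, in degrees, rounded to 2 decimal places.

Effective focal length f = 48.3 × 1.4 = 67.62 mm.
α = 2·arctan(6.17 / (2 × 67.62)) = 2·arctan(0.04562) ≈ 5.2243°.

5.22°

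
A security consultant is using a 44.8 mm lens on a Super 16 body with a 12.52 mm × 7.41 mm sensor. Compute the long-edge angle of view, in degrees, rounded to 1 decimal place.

15.9°

Angle of view α = 2·arctan(w/2f) with w = 12.52 mm and f = 44.8 mm.
w/2f = 0.13973; arctan(0.13973) ≈ 7.9546°, so α ≈ 15.9091°.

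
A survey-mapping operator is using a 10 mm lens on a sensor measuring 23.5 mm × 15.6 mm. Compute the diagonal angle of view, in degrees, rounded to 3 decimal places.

109.323°

Sensor diagonal = √(23.5² + 15.6²) = √795.6100 ≈ 28.2066 mm.
Angle of view α = 2·arctan(d/2f) with d = 28.2066 mm and f = 10 mm.
d/2f = 1.41033; arctan(1.41033) ≈ 54.6613°, so α ≈ 109.3225°.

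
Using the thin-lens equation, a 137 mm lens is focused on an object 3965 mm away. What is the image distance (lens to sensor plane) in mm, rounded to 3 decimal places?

1/dᵢ = 1/f − 1/dₒ = 1/137 − 1/3965 = 0.0070471 mm⁻¹.
dᵢ = 1/0.0070471 ≈ 141.9031 mm.

141.903 mm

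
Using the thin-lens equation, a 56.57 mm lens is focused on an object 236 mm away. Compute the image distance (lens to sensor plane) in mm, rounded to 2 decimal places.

1/dᵢ = 1/f − 1/dₒ = 1/56.57 − 1/236 = 0.0134399 mm⁻¹.
dᵢ = 1/0.0134399 ≈ 74.4052 mm.

74.41 mm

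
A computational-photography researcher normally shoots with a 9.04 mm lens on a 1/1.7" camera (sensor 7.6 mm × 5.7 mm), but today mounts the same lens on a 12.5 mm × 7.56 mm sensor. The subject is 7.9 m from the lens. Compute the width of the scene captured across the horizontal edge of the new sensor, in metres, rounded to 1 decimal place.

The focal length stays 9.04 mm; the relevant sensor dimension is now w = 12.5 mm. Object distance dₒ = 7.9 m = 7900 mm.
Thin-lens field width W = w·(dₒ − f)/f = 12.5 × (7900 − 9.04)/9.04 ≈ 10911.173 mm = 10.9112 m.

10.9 m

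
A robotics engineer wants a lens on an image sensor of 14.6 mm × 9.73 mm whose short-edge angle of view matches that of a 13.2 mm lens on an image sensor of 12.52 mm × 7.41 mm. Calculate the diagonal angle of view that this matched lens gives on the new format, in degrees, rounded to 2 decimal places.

53.69°

Equal short-edge AOV ⇒ f₂ = f₁ · 9.73/7.41 = 13.2 × 1.31309 ≈ 17.3328 mm.
Sensor diagonal = √(14.6² + 9.73²) = √307.8329 ≈ 17.5452 mm.
Diagonal AOV on the new format = 2·arctan(17.5452 / (2 × 17.3328)) = 2·arctan(0.50613) ≈ 53.6903°.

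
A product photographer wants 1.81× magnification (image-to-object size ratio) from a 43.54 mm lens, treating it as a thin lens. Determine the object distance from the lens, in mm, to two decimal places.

With m = dᵢ/dₒ and 1/f = 1/dₒ + 1/dᵢ, substituting dᵢ = m·dₒ gives 1/f = (1 + 1/m)/dₒ, hence dₒ = f·(1 + 1/m).
dₒ = 43.54 × (1 + 1/1.81) = 43.54 × 1.55249 ≈ 67.595 mm.

67.60 mm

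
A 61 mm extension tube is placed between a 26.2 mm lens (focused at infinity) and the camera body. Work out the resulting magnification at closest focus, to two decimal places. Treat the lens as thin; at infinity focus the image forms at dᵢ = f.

The tube moves the image plane from f to f + e, so dᵢ = 26.2 + 61 = 87.2 mm. Focus is achieved when 1/f = 1/dₒ + 1/dᵢ, giving dₒ = 1/(1/f − 1/(f+e)).
Magnification m = dᵢ/dₒ = (f+e)·(1/f − 1/(f+e)) = e/f = 61/26.2 ≈ 2.3282.

2.33×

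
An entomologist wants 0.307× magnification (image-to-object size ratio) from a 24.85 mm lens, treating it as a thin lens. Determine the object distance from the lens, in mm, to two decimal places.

With m = dᵢ/dₒ and 1/f = 1/dₒ + 1/dᵢ, substituting dᵢ = m·dₒ gives 1/f = (1 + 1/m)/dₒ, hence dₒ = f·(1 + 1/m).
dₒ = 24.85 × (1 + 1/0.307) = 24.85 × 4.25733 ≈ 105.795 mm.

105.79 mm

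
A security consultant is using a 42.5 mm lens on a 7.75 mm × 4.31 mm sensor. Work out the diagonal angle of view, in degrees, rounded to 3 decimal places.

Sensor diagonal = √(7.75² + 4.31²) = √78.6386 ≈ 8.8678 mm.
Angle of view α = 2·arctan(d/2f) with d = 8.8678 mm and f = 42.5 mm.
d/2f = 0.10433; arctan(0.10433) ≈ 5.9560°, so α ≈ 11.9120°.

11.912°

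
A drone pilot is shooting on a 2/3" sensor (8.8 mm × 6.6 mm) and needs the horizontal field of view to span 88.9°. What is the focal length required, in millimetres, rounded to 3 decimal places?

4.485 mm

From α = 2·arctan(w/2f) we get f = w / (2·tan(α/2)).
With w = 8.8 mm and α/2 = 44.45°, tan(α/2) ≈ 0.98098, so f ≈ 8.8 / 1.96197 ≈ 4.4853 mm.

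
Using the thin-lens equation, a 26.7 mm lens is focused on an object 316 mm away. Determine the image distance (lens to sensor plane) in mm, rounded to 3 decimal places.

29.164 mm

1/dᵢ = 1/f − 1/dₒ = 1/26.7 − 1/316 = 0.0342886 mm⁻¹.
dᵢ = 1/0.0342886 ≈ 29.1642 mm.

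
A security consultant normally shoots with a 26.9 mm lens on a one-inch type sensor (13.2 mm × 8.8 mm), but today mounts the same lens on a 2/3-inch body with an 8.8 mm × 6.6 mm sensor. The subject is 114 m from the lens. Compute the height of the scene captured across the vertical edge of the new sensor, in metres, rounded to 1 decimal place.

28.0 m

The focal length stays 26.9 mm; the relevant sensor dimension is now h = 6.6 mm. Object distance dₒ = 114 m = 114000 mm.
Thin-lens field height W = h·(dₒ − f)/f = 6.6 × (114000 − 26.9)/26.9 ≈ 27963.660 mm = 27.9637 m.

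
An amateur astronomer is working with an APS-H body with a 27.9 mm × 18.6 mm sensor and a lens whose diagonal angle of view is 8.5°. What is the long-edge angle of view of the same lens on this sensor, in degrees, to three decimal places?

7.076°

Sensor diagonal = √(27.9² + 18.6²) = √1124.3700 ≈ 33.5316 mm.
From the diagonal AOV: f = 33.5316 / (2·tan(4.25°)) = 33.5316 / 0.14863 ≈ 225.6113 mm.
Long-edge AOV = 2·arctan(27.9 / (2 × 225.6113)) = 2·arctan(0.06183) ≈ 7.0764°.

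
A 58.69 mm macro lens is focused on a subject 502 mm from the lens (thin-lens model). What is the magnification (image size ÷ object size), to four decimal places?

0.1324×

Thin lens: 1/f = 1/dₒ + 1/dᵢ → 1/dᵢ = 1/58.69 − 1/502 = 0.0150466 mm⁻¹, so dᵢ ≈ 66.4600 mm.
Magnification m = dᵢ/dₒ = 66.4600/502 ≈ 0.13239.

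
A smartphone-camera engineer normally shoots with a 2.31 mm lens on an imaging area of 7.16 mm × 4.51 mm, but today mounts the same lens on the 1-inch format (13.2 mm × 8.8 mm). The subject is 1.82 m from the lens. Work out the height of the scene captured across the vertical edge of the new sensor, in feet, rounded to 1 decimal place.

The focal length stays 2.31 mm; the relevant sensor dimension is now h = 8.8 mm. Object distance dₒ = 1.82 m = 1820 mm.
Thin-lens field height W = h·(dₒ − f)/f = 8.8 × (1820 − 2.31)/2.31 ≈ 6924.533 mm = 6924.533/304.8 ft = 22.7183 ft.

22.7 ft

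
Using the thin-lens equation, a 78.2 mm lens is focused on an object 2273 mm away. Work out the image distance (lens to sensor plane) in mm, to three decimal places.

80.986 mm

1/dᵢ = 1/f − 1/dₒ = 1/78.2 − 1/2273 = 0.0123478 mm⁻¹.
dᵢ = 1/0.0123478 ≈ 80.9862 mm.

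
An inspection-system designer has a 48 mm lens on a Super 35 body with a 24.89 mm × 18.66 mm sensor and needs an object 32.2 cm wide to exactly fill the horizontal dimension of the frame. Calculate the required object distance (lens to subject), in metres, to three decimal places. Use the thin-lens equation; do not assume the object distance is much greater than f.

0.669 m

W: 32.2 cm = 322 mm.
Magnification m = w/W = dᵢ/dₒ; combined with 1/f = 1/dₒ + 1/dᵢ this gives dₒ = f·(1 + W/w).
dₒ = 48 mm × (1 + 322/24.89) = 48 × 13.9369 ≈ 668.972 mm = 0.668972 m.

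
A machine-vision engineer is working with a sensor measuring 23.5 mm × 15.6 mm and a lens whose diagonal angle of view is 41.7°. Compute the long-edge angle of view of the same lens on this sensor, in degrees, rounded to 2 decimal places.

Sensor diagonal = √(23.5² + 15.6²) = √795.6100 ≈ 28.2066 mm.
From the diagonal AOV: f = 28.2066 / (2·tan(20.85°)) = 28.2066 / 0.76173 ≈ 37.0298 mm.
Long-edge AOV = 2·arctan(23.5 / (2 × 37.0298)) = 2·arctan(0.31731) ≈ 35.2097°.

35.21°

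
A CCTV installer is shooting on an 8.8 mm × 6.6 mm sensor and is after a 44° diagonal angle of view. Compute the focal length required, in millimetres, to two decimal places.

13.61 mm

Sensor diagonal = √(8.8² + 6.6²) = √121.0000 ≈ 11.0000 mm.
From α = 2·arctan(d/2f) we get f = d / (2·tan(α/2)).
With d = 11.0000 mm and α/2 = 22°, tan(α/2) ≈ 0.40403, so f ≈ 11.0000 / 0.80805 ≈ 13.6130 mm.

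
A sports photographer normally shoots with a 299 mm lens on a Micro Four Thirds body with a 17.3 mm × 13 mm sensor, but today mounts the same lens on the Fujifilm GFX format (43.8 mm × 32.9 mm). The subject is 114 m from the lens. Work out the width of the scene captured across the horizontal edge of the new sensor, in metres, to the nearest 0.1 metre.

The focal length stays 299 mm; the relevant sensor dimension is now w = 43.8 mm. Object distance dₒ = 114 m = 114000 mm.
Thin-lens field width W = w·(dₒ − f)/f = 43.8 × (114000 − 299)/299 ≈ 16655.866 mm = 16.6559 m.

16.7 m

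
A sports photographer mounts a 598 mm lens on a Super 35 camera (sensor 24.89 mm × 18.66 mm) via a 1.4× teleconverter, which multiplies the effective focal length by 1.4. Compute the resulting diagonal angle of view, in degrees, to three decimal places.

Effective focal length f = 598 × 1.4 = 837.2 mm.
Sensor diagonal = √(24.89² + 18.66²) = √967.7077 ≈ 31.1080 mm.
α = 2·arctan(31.108 / (2 × 837.2)) = 2·arctan(0.01858) ≈ 2.1287°.

2.129°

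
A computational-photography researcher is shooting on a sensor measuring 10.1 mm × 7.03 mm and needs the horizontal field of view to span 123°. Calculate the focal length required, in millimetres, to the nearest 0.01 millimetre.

From α = 2·arctan(w/2f) we get f = w / (2·tan(α/2)).
With w = 10.1 mm and α/2 = 61.5°, tan(α/2) ≈ 1.84177, so f ≈ 10.1 / 3.68354 ≈ 2.7419 mm.

2.74 mm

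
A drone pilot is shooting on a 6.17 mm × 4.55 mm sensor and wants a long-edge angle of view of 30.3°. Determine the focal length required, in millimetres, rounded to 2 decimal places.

From α = 2·arctan(w/2f) we get f = w / (2·tan(α/2)).
With w = 6.17 mm and α/2 = 15.15°, tan(α/2) ≈ 0.27076, so f ≈ 6.17 / 0.54151 ≈ 11.3940 mm.

11.39 mm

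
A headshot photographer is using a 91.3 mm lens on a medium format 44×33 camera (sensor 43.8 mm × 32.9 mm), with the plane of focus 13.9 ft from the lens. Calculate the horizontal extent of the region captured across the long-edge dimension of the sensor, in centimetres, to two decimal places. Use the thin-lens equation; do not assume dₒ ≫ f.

198.87 cm

dₒ: 13.9 ft × 304.8 mm/ft = 4236.72 mm.
Similar triangles through the lens centre give W/dₒ = w/dᵢ; with 1/f = 1/dₒ + 1/dᵢ this gives W = w·(dₒ − f)/f.
W = 43.8 mm × (4236.72 − 91.3) / 91.3 = 43.8 × 45.4044 ≈ 1988.712 mm = 198.871 cm.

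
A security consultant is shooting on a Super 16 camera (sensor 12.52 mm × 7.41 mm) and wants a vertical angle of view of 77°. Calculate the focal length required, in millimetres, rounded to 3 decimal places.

4.658 mm

From α = 2·arctan(h/2f) we get f = h / (2·tan(α/2)).
With h = 7.41 mm and α/2 = 38.5°, tan(α/2) ≈ 0.79544, so f ≈ 7.41 / 1.59087 ≈ 4.6578 mm.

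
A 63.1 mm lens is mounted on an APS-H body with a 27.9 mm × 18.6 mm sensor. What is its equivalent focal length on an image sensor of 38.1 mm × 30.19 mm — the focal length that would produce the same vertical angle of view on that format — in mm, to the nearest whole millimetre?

Equal angle of view means equal height/f ratio, so f₂ = f₁ · (height₂/height₁) = 63.1 × 30.19/18.6.
f₂ = 63.1 × 1.62312 ≈ 102.419 mm.

102 mm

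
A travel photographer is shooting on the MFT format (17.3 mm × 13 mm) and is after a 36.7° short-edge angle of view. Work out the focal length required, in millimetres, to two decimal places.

19.60 mm

From α = 2·arctan(h/2f) we get f = h / (2·tan(α/2)).
With h = 13 mm and α/2 = 18.35°, tan(α/2) ≈ 0.33169, so f ≈ 13 / 0.66337 ≈ 19.5968 mm.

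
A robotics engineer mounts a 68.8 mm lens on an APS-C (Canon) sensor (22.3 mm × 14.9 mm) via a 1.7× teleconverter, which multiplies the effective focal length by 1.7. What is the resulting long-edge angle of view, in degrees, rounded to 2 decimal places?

Effective focal length f = 68.8 × 1.7 = 116.96 mm.
α = 2·arctan(22.3 / (2 × 116.96)) = 2·arctan(0.09533) ≈ 10.8913°.

10.89°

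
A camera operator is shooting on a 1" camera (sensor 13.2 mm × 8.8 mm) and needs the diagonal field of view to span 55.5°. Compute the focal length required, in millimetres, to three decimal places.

15.077 mm

Sensor diagonal = √(13.2² + 8.8²) = √251.6800 ≈ 15.8644 mm.
From α = 2·arctan(d/2f) we get f = d / (2·tan(α/2)).
With d = 15.8644 mm and α/2 = 27.75°, tan(α/2) ≈ 0.52613, so f ≈ 15.8644 / 1.05225 ≈ 15.0767 mm.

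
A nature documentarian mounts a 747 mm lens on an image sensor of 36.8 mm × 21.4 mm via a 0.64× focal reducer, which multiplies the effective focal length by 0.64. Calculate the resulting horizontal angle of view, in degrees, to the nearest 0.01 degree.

Effective focal length f = 747 × 0.64 = 478.08 mm.
α = 2·arctan(36.8 / (2 × 478.08)) = 2·arctan(0.03849) ≈ 4.4081°.

4.41°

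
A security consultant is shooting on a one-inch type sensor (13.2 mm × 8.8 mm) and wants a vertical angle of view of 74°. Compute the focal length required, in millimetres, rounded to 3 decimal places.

From α = 2·arctan(h/2f) we get f = h / (2·tan(α/2)).
With h = 8.8 mm and α/2 = 37°, tan(α/2) ≈ 0.75355, so f ≈ 8.8 / 1.50711 ≈ 5.8390 mm.

5.839 mm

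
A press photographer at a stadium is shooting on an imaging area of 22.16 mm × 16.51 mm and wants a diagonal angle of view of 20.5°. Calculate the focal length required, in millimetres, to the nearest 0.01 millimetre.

76.41 mm

Sensor diagonal = √(22.16² + 16.51²) = √763.6457 ≈ 27.6341 mm.
From α = 2·arctan(d/2f) we get f = d / (2·tan(α/2)).
With d = 27.6341 mm and α/2 = 10.25°, tan(α/2) ≈ 0.18083, so f ≈ 27.6341 / 0.36166 ≈ 76.4094 mm.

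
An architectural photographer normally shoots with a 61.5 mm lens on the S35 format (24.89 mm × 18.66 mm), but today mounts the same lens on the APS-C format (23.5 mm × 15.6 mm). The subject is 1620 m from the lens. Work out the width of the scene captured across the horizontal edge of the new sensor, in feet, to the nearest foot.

The focal length stays 61.5 mm; the relevant sensor dimension is now w = 23.5 mm. Object distance dₒ = 1620 m = 1.62e+06 mm.
Thin-lens field width W = w·(dₒ − f)/f = 23.5 × (1.62e+06 − 61.5)/61.5 ≈ 619000.890 mm = 619000.890/304.8 ft = 2030.84 ft.

2031 ft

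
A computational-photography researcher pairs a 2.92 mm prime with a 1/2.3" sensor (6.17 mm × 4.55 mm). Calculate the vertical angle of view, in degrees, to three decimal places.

75.845°

Angle of view α = 2·arctan(h/2f) with h = 4.55 mm and f = 2.92 mm.
h/2f = 0.77911; arctan(0.77911) ≈ 37.9225°, so α ≈ 75.8450°.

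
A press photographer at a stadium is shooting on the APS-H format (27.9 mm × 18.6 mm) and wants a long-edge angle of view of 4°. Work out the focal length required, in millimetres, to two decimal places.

399.48 mm

From α = 2·arctan(w/2f) we get f = w / (2·tan(α/2)).
With w = 27.9 mm and α/2 = 2°, tan(α/2) ≈ 0.03492, so f ≈ 27.9 / 0.06984 ≈ 399.4757 mm.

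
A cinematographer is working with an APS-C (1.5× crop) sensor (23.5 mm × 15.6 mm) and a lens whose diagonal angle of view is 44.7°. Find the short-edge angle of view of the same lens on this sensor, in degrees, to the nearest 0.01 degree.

Sensor diagonal = √(23.5² + 15.6²) = √795.6100 ≈ 28.2066 mm.
From the diagonal AOV: f = 28.2066 / (2·tan(22.35°)) = 28.2066 / 0.82230 ≈ 34.3021 mm.
Short-edge AOV = 2·arctan(15.6 / (2 × 34.3021)) = 2·arctan(0.22739) ≈ 25.6215°.

25.62°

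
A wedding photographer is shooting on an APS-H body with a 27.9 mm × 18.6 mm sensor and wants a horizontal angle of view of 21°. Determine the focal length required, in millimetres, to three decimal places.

From α = 2·arctan(w/2f) we get f = w / (2·tan(α/2)).
With w = 27.9 mm and α/2 = 10.5°, tan(α/2) ≈ 0.18534, so f ≈ 27.9 / 0.37068 ≈ 75.2675 mm.

75.267 mm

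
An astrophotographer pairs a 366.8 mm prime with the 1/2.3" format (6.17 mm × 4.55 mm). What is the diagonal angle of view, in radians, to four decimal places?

Sensor diagonal = √(6.17² + 4.55²) = √58.7714 ≈ 7.6663 mm.
Angle of view α = 2·arctan(d/2f) with d = 7.6663 mm and f = 366.8 mm.
d/2f = 0.01045; arctan(0.01045) ≈ 0.0104 rad, so α ≈ 0.0209 rad.

0.0209 rad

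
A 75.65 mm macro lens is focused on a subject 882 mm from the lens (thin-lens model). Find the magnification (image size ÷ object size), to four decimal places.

0.0938×

Thin lens: 1/f = 1/dₒ + 1/dᵢ → 1/dᵢ = 1/75.65 − 1/882 = 0.0120850 mm⁻¹, so dᵢ ≈ 82.7473 mm.
Magnification m = dᵢ/dₒ = 82.7473/882 ≈ 0.09382.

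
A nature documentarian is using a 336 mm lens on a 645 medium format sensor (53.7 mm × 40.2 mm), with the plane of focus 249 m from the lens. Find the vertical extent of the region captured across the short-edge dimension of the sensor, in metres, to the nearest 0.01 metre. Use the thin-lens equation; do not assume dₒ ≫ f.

29.75 m

dₒ: 249 m = 249000 mm.
Similar triangles through the lens centre give W/dₒ = h/dᵢ; with 1/f = 1/dₒ + 1/dᵢ this gives W = h·(dₒ − f)/f.
W = 40.2 mm × (249000 − 336) / 336 = 40.2 × 740.0714 ≈ 29750.871 mm = 29.7509 m.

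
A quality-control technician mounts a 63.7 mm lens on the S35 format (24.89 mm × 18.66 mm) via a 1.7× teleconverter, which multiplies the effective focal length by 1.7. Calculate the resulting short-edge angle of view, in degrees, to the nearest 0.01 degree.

Effective focal length f = 63.7 × 1.7 = 108.29 mm.
α = 2·arctan(18.66 / (2 × 108.29)) = 2·arctan(0.08616) ≈ 9.8486°.

9.85°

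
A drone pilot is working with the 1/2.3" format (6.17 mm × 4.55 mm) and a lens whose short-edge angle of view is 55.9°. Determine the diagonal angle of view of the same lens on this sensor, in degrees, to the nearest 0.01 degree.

From the short-edge AOV: f = 4.55 / (2·tan(27.95°)) = 4.55 / 1.06118 ≈ 4.2877 mm.
Sensor diagonal = √(6.17² + 4.55²) = √58.7714 ≈ 7.6663 mm.
Diagonal AOV = 2·arctan(7.6663 / (2 × 4.2877)) = 2·arctan(0.89399) ≈ 83.5926°.

83.59°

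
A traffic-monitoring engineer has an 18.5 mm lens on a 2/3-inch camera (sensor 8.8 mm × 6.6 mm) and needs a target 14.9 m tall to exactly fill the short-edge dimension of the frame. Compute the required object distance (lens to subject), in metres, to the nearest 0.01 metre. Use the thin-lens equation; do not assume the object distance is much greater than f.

W: 14.9 m = 14900 mm.
Magnification m = h/W = dᵢ/dₒ; combined with 1/f = 1/dₒ + 1/dᵢ this gives dₒ = f·(1 + W/h).
dₒ = 18.5 mm × (1 + 14900/6.6) = 18.5 × 2258.5758 ≈ 41783.652 mm = 41.7837 m.

41.78 m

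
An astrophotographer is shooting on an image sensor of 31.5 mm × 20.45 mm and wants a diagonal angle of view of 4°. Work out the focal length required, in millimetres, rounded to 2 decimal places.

Sensor diagonal = √(31.5² + 20.45²) = √1410.4525 ≈ 37.5560 mm.
From α = 2·arctan(d/2f) we get f = d / (2·tan(α/2)).
With d = 37.5560 mm and α/2 = 2°, tan(α/2) ≈ 0.03492, so f ≈ 37.5560 / 0.06984 ≈ 537.7314 mm.

537.73 mm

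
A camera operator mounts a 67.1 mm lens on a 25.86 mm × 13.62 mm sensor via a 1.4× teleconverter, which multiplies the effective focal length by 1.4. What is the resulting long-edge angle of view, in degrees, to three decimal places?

Effective focal length f = 67.1 × 1.4 = 93.94 mm.
α = 2·arctan(25.86 / (2 × 93.94)) = 2·arctan(0.13764) ≈ 15.6740°.

15.674°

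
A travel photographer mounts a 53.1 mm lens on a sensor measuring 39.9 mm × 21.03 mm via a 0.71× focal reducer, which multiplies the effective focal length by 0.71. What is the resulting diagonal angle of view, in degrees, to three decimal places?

Effective focal length f = 53.1 × 0.71 = 37.701 mm.
Sensor diagonal = √(39.9² + 21.03²) = √2034.2709 ≈ 45.1029 mm.
α = 2·arctan(45.103 / (2 × 37.701)) = 2·arctan(0.59817) ≈ 61.7728°.

61.773°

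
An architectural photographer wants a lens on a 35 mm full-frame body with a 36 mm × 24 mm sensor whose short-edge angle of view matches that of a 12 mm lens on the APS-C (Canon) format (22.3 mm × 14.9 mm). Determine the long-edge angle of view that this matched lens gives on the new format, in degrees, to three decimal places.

85.922°

Equal short-edge AOV ⇒ f₂ = f₁ · 24/14.9 = 12 × 1.61074 ≈ 19.3289 mm.
Long-edge AOV on the new format = 2·arctan(36 / (2 × 19.3289)) = 2·arctan(0.93125) ≈ 85.9224°.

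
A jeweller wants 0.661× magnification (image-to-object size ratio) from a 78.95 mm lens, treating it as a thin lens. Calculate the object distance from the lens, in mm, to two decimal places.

With m = dᵢ/dₒ and 1/f = 1/dₒ + 1/dᵢ, substituting dᵢ = m·dₒ gives 1/f = (1 + 1/m)/dₒ, hence dₒ = f·(1 + 1/m).
dₒ = 78.95 × (1 + 1/0.661) = 78.95 × 2.51286 ≈ 198.390 mm.

198.39 mm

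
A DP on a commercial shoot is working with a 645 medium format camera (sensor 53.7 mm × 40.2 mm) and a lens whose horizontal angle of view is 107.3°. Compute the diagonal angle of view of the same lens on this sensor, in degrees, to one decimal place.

119.0°

From the horizontal AOV: f = 53.7 / (2·tan(53.65°)) = 53.7 / 2.71770 ≈ 19.7594 mm.
Sensor diagonal = √(53.7² + 40.2²) = √4499.7300 ≈ 67.0800 mm.
Diagonal AOV = 2·arctan(67.0800 / (2 × 19.7594)) = 2·arctan(1.69742) ≈ 118.9929°.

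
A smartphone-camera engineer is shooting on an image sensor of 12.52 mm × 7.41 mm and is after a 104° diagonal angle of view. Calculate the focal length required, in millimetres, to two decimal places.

Sensor diagonal = √(12.52² + 7.41²) = √211.6585 ≈ 14.5485 mm.
From α = 2·arctan(d/2f) we get f = d / (2·tan(α/2)).
With d = 14.5485 mm and α/2 = 52°, tan(α/2) ≈ 1.27994, so f ≈ 14.5485 / 2.55988 ≈ 5.6833 mm.

5.68 mm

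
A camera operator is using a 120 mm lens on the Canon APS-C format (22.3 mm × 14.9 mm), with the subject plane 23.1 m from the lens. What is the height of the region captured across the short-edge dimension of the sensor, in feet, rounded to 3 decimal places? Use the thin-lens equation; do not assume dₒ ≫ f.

dₒ: 23.1 m = 23100 mm.
Similar triangles through the lens centre give W/dₒ = h/dᵢ; with 1/f = 1/dₒ + 1/dᵢ this gives W = h·(dₒ − f)/f.
W = 14.9 mm × (23100 − 120) / 120 = 14.9 × 191.5000 ≈ 2853.350 mm = 2853.350/304.8 ft = 9.36138 ft.

9.361 ft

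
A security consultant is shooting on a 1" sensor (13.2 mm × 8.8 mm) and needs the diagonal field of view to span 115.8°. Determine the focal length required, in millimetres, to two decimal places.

Sensor diagonal = √(13.2² + 8.8²) = √251.6800 ≈ 15.8644 mm.
From α = 2·arctan(d/2f) we get f = d / (2·tan(α/2)).
With d = 15.8644 mm and α/2 = 57.9°, tan(α/2) ≈ 1.59414, so f ≈ 15.8644 / 3.18827 ≈ 4.9759 mm.

4.98 mm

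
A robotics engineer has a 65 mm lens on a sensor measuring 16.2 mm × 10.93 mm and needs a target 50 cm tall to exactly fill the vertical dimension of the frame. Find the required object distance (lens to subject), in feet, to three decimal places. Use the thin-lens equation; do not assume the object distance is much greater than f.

9.969 ft

W: 50 cm = 500 mm.
Magnification m = h/W = dᵢ/dₒ; combined with 1/f = 1/dₒ + 1/dᵢ this gives dₒ = f·(1 + W/h).
dₒ = 65 mm × (1 + 500/10.93) = 65 × 46.7457 ≈ 3038.468 mm = 3038.468/304.8 ft = 9.96873 ft.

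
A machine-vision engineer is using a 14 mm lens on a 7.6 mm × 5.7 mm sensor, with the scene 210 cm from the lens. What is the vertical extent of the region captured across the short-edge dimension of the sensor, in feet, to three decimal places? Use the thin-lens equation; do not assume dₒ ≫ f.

2.786 ft

dₒ: 210 cm = 2100 mm.
Similar triangles through the lens centre give W/dₒ = h/dᵢ; with 1/f = 1/dₒ + 1/dᵢ this gives W = h·(dₒ − f)/f.
W = 5.7 mm × (2100 − 14) / 14 = 5.7 × 149.0000 ≈ 849.300 mm = 849.300/304.8 ft = 2.78642 ft.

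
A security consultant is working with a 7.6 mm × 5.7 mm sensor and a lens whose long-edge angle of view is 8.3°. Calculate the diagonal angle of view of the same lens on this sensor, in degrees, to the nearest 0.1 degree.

10.4°

From the long-edge AOV: f = 7.6 / (2·tan(4.15°)) = 7.6 / 0.14512 ≈ 52.3718 mm.
Sensor diagonal = √(7.6² + 5.7²) = √90.2500 ≈ 9.5000 mm.
Diagonal AOV = 2·arctan(9.5000 / (2 × 52.3718)) = 2·arctan(0.09070) ≈ 10.3648°.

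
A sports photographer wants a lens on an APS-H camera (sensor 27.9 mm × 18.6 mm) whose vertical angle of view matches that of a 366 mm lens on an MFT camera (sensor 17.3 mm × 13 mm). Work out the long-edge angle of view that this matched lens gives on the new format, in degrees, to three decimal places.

3.052°

Equal vertical AOV ⇒ f₂ = f₁ · 18.6/13 = 366 × 1.43077 ≈ 523.6615 mm.
Long-edge AOV on the new format = 2·arctan(27.9 / (2 × 523.6615)) = 2·arctan(0.02664) ≈ 3.0519°.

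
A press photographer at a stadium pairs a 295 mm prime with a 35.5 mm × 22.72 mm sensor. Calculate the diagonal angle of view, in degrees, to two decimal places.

Sensor diagonal = √(35.5² + 22.72²) = √1776.4484 ≈ 42.1479 mm.
Angle of view α = 2·arctan(d/2f) with d = 42.1479 mm and f = 295 mm.
d/2f = 0.07144; arctan(0.07144) ≈ 4.0861°, so α ≈ 8.1722°.

8.17°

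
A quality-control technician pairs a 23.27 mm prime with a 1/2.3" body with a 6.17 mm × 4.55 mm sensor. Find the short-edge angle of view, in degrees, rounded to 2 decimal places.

11.17°

Angle of view α = 2·arctan(h/2f) with h = 4.55 mm and f = 23.27 mm.
h/2f = 0.09777; arctan(0.09777) ≈ 5.5838°, so α ≈ 11.1676°.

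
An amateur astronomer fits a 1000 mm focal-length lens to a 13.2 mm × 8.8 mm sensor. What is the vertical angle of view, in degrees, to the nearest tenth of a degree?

0.5°

Angle of view α = 2·arctan(h/2f) with h = 8.8 mm and f = 1000 mm.
h/2f = 0.00440; arctan(0.00440) ≈ 0.2521°, so α ≈ 0.5042°.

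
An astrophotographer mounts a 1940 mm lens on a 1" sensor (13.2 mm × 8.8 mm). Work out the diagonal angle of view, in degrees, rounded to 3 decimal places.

Sensor diagonal = √(13.2² + 8.8²) = √251.6800 ≈ 15.8644 mm.
Angle of view α = 2·arctan(d/2f) with d = 15.8644 mm and f = 1940 mm.
d/2f = 0.00409; arctan(0.00409) ≈ 0.2343°, so α ≈ 0.4685°.

0.469°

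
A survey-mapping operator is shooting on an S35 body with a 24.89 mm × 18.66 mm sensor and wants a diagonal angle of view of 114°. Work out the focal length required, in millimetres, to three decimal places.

10.101 mm

Sensor diagonal = √(24.89² + 18.66²) = √967.7077 ≈ 31.1080 mm.
From α = 2·arctan(d/2f) we get f = d / (2·tan(α/2)).
With d = 31.1080 mm and α/2 = 57°, tan(α/2) ≈ 1.53986, so f ≈ 31.1080 / 3.07973 ≈ 10.1009 mm.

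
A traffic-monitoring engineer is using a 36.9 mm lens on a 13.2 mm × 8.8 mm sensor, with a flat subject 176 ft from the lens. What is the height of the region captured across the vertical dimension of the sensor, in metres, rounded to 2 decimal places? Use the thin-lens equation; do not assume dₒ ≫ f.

12.78 m

dₒ: 176 ft × 304.8 mm/ft = 53644.80 mm.
Similar triangles through the lens centre give W/dₒ = h/dᵢ; with 1/f = 1/dₒ + 1/dᵢ this gives W = h·(dₒ − f)/f.
W = 8.8 mm × (53644.8 − 36.9) / 36.9 = 8.8 × 1452.7886 ≈ 12784.539 mm = 12.7845 m.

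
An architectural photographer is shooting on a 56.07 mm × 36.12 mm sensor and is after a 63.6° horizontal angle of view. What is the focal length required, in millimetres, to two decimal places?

From α = 2·arctan(w/2f) we get f = w / (2·tan(α/2)).
With w = 56.07 mm and α/2 = 31.8°, tan(α/2) ≈ 0.62003, so f ≈ 56.07 / 1.24005 ≈ 45.2158 mm.

45.22 mm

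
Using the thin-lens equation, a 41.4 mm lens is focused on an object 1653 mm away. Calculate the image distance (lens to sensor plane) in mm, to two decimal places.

42.46 mm

1/dᵢ = 1/f − 1/dₒ = 1/41.4 − 1/1653 = 0.0235496 mm⁻¹.
dᵢ = 1/0.0235496 ≈ 42.4635 mm.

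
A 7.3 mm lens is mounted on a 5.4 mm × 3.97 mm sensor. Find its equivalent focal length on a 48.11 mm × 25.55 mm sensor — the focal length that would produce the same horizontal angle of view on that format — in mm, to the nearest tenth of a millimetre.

65.0 mm

Equal angle of view means equal width/f ratio, so f₂ = f₁ · (width₂/width₁) = 7.3 × 48.11/5.4.
f₂ = 7.3 × 8.90926 ≈ 65.038 mm.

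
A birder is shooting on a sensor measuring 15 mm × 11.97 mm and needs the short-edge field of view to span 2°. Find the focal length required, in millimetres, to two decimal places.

342.88 mm

From α = 2·arctan(h/2f) we get f = h / (2·tan(α/2)).
With h = 11.97 mm and α/2 = 1°, tan(α/2) ≈ 0.01746, so f ≈ 11.97 / 0.03491 ≈ 342.8804 mm.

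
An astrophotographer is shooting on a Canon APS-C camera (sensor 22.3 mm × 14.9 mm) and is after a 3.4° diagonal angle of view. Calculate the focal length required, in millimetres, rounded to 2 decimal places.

Sensor diagonal = √(22.3² + 14.9²) = √719.3000 ≈ 26.8198 mm.
From α = 2·arctan(d/2f) we get f = d / (2·tan(α/2)).
With d = 26.8198 mm and α/2 = 1.7°, tan(α/2) ≈ 0.02968, so f ≈ 26.8198 / 0.05936 ≈ 451.8261 mm.

451.83 mm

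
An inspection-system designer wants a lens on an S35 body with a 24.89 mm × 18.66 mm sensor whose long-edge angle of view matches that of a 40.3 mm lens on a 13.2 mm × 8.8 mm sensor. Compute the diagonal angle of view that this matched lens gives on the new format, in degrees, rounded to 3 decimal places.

Equal long-edge AOV ⇒ f₂ = f₁ · 24.89/13.2 = 40.3 × 1.88561 ≈ 75.9899 mm.
Sensor diagonal = √(24.89² + 18.66²) = √967.7077 ≈ 31.1080 mm.
Diagonal AOV on the new format = 2·arctan(31.1080 / (2 × 75.9899)) = 2·arctan(0.20469) ≈ 23.1356°.

23.136°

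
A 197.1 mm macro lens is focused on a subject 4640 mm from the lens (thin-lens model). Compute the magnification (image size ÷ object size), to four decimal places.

Thin lens: 1/f = 1/dₒ + 1/dᵢ → 1/dᵢ = 1/197.1 − 1/4640 = 0.0048580 mm⁻¹, so dᵢ ≈ 205.8439 mm.
Magnification m = dᵢ/dₒ = 205.8439/4640 ≈ 0.04436.

0.0444×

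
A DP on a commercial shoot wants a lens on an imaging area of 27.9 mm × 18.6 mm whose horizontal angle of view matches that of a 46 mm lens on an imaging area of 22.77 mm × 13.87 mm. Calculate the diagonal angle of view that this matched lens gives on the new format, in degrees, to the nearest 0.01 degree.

33.13°

Equal horizontal AOV ⇒ f₂ = f₁ · 27.9/22.77 = 46 × 1.22530 ≈ 56.3636 mm.
Sensor diagonal = √(27.9² + 18.6²) = √1124.3700 ≈ 33.5316 mm.
Diagonal AOV on the new format = 2·arctan(33.5316 / (2 × 56.3636)) = 2·arctan(0.29746) ≈ 33.1311°.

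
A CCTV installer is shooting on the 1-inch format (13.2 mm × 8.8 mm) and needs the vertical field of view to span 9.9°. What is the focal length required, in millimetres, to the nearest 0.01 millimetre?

From α = 2·arctan(h/2f) we get f = h / (2·tan(α/2)).
With h = 8.8 mm and α/2 = 4.95°, tan(α/2) ≈ 0.08661, so f ≈ 8.8 / 0.17322 ≈ 50.8028 mm.

50.80 mm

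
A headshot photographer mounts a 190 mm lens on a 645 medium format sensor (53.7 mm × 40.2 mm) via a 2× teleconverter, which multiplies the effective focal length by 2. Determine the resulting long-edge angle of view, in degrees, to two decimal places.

Effective focal length f = 190 × 2 = 380 mm.
α = 2·arctan(53.7 / (2 × 380)) = 2·arctan(0.07066) ≈ 8.0834°.

8.08°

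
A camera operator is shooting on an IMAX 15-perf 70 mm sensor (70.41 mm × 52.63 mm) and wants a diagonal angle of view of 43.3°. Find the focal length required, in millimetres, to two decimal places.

110.73 mm

Sensor diagonal = √(70.41² + 52.63²) = √7727.4850 ≈ 87.9061 mm.
From α = 2·arctan(d/2f) we get f = d / (2·tan(α/2)).
With d = 87.9061 mm and α/2 = 21.65°, tan(α/2) ≈ 0.39694, so f ≈ 87.9061 / 0.79388 ≈ 110.7303 mm.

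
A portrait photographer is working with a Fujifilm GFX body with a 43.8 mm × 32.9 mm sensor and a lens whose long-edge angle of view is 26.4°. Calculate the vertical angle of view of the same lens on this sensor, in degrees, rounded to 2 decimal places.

19.98°

From the long-edge AOV: f = 43.8 / (2·tan(13.2°)) = 43.8 / 0.46910 ≈ 93.3711 mm.
Vertical AOV = 2·arctan(32.9 / (2 × 93.3711)) = 2·arctan(0.17618) ≈ 19.9835°.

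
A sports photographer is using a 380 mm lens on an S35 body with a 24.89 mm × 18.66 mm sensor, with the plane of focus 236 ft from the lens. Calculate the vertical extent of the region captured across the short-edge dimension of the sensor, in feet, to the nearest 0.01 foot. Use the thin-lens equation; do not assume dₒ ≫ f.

dₒ: 236 ft × 304.8 mm/ft = 71932.80 mm.
Similar triangles through the lens centre give W/dₒ = h/dᵢ; with 1/f = 1/dₒ + 1/dᵢ this gives W = h·(dₒ − f)/f.
W = 18.66 mm × (71932.8 − 380) / 380 = 18.66 × 188.2968 ≈ 3513.619 mm = 3513.619/304.8 ft = 11.5276 ft.

11.53 ft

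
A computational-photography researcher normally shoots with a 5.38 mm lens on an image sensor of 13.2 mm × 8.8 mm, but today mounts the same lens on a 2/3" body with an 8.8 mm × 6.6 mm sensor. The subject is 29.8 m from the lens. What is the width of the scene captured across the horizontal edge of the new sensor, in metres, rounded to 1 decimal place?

48.7 m

The focal length stays 5.38 mm; the relevant sensor dimension is now w = 8.8 mm. Object distance dₒ = 29.8 m = 29800 mm.
Thin-lens field width W = w·(dₒ − f)/f = 8.8 × (29800 − 5.38)/5.38 ≈ 48734.694 mm = 48.7347 m.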